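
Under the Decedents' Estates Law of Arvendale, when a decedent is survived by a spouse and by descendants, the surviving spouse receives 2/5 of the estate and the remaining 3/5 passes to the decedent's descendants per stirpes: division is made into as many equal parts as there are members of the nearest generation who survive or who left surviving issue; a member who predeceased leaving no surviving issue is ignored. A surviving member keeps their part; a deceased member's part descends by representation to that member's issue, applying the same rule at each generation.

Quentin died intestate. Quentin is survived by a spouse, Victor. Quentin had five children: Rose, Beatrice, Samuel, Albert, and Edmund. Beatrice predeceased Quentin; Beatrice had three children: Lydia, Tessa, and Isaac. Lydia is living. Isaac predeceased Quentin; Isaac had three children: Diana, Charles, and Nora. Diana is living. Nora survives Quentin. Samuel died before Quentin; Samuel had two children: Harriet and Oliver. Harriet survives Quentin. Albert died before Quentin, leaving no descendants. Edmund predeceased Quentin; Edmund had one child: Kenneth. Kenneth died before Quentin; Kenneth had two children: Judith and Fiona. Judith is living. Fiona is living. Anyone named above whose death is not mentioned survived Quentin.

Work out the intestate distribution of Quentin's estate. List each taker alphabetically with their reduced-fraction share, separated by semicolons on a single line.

Victor, as surviving spouse, takes 2/5.
The remaining 3/5 passes to Quentin's descendants per stirpes.
Albert left no surviving issue, so that branch lapses and is disregarded.
The 3/5 is divided into 4 equal shares of 3/20 among Rose, Beatrice, Samuel, Edmund.
Rose is living and takes 3/20.
Beatrice predeceased; the 3/20 allotted to Beatrice's branch passes to Beatrice's issue by representation.
The 3/20 is divided into 3 equal shares of 1/20 among Lydia, Tessa, Isaac.
Lydia is living and takes 1/20.
Tessa is living and takes 1/20.
Isaac predeceased; the 1/20 allotted to Isaac's branch passes to Isaac's issue by representation.
The 1/20 is divided into 3 equal shares of 1/60 among Diana, Charles, Nora.
Diana is living and takes 1/60.
Charles is living and takes 1/60.
Nora is living and takes 1/60.
Samuel predeceased; the 3/20 allotted to Samuel's branch passes to Samuel's issue by representation.
The 3/20 is divided into 2 equal shares of 3/40 among Harriet, Oliver.
Harriet is living and takes 3/40.
Oliver is living and takes 3/40.
Edmund predeceased; the 3/20 allotted to Edmund's branch passes to Edmund's issue by representation.
Kenneth's line is the sole branch at this level, so the full 3/20 passes to Kenneth's issue by representation.
The 3/20 is divided into 2 equal shares of 3/40 among Judith, Fiona.
Judith is living and takes 3/40.
Fiona is living and takes 3/40.

Charles 1/60; Diana 1/60; Fiona 3/40; Harriet 3/40; Judith 3/40; Lydia 1/20; Nora 1/60; Oliver 3/40; Rose 3/20; Tessa 1/20; Victor 2/5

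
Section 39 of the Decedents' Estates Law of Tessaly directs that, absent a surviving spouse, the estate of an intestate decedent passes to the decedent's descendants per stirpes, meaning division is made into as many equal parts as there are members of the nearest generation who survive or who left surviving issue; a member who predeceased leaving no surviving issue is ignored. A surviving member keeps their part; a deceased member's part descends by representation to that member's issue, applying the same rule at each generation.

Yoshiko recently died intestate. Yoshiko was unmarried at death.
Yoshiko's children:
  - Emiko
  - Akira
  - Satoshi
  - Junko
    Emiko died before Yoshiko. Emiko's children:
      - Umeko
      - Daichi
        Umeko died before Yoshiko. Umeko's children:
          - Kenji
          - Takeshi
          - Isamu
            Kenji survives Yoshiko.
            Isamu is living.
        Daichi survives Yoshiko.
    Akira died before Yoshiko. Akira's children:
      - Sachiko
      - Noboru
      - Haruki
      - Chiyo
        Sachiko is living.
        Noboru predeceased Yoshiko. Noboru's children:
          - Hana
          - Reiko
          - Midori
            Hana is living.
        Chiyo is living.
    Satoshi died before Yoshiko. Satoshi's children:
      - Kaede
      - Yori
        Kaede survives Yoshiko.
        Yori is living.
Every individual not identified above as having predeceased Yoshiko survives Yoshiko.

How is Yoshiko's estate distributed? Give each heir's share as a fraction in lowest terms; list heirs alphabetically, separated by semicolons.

There is no surviving spouse, so the entire estate passes to Yoshiko's descendants per stirpes.
The estate is divided into 4 equal shares of 1/4 among Emiko, Akira, Satoshi, Junko.
Emiko predeceased; the 1/4 allotted to Emiko's branch passes to Emiko's issue by representation.
The 1/4 is divided into 2 equal shares of 1/8 among Umeko, Daichi.
Umeko predeceased; the 1/8 allotted to Umeko's branch passes to Umeko's issue by representation.
The 1/8 is divided into 3 equal shares of 1/24 among Kenji, Takeshi, Isamu.
Kenji is living and takes 1/24.
Takeshi is living and takes 1/24.
Isamu is living and takes 1/24.
Daichi is living and takes 1/8.
Akira predeceased; the 1/4 allotted to Akira's branch passes to Akira's issue by representation.
The 1/4 is divided into 4 equal shares of 1/16 among Sachiko, Noboru, Haruki, Chiyo.
Sachiko is living and takes 1/16.
Noboru predeceased; the 1/16 allotted to Noboru's branch passes to Noboru's issue by representation.
The 1/16 is divided into 3 equal shares of 1/48 among Hana, Reiko, Midori.
Hana is living and takes 1/48.
Reiko is living and takes 1/48.
Midori is living and takes 1/48.
Haruki is living and takes 1/16.
Chiyo is living and takes 1/16.
Satoshi predeceased; the 1/4 allotted to Satoshi's branch passes to Satoshi's issue by representation.
The 1/4 is divided into 2 equal shares of 1/8 among Kaede, Yori.
Kaede is living and takes 1/8.
Yori is living and takes 1/8.
Junko is living and takes 1/4.

Chiyo 1/16; Daichi 1/8; Hana 1/48; Haruki 1/16; Isamu 1/24; Junko 1/4; Kaede 1/8; Kenji 1/24; Midori 1/48; Reiko 1/48; Sachiko 1/16; Takeshi 1/24; Yori 1/8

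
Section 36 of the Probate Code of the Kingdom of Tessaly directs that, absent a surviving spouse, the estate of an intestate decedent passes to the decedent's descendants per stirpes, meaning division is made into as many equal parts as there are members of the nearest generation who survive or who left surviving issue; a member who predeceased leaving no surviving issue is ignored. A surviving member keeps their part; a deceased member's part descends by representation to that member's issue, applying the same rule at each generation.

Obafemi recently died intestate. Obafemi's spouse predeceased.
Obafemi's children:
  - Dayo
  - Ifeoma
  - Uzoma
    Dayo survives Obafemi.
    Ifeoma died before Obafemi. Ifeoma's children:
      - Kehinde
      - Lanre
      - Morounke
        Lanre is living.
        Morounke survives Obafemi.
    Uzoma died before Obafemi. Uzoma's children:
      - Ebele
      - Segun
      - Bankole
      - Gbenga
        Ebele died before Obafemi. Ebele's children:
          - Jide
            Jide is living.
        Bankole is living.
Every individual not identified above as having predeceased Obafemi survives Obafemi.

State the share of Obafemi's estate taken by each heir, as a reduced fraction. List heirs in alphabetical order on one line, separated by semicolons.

Bankole 1/12; Dayo 1/3; Gbenga 1/12; Jide 1/12; Kehinde 1/9; Lanre 1/9; Morounke 1/9; Segun 1/12

There is no surviving spouse, so the entire estate passes to Obafemi's descendants per stirpes.
The estate is divided into 3 equal shares of 1/3 among Dayo, Ifeoma, Uzoma.
Dayo is living and takes 1/3.
Ifeoma predeceased; the 1/3 allotted to Ifeoma's branch passes to Ifeoma's issue by representation.
The 1/3 is divided into 3 equal shares of 1/9 among Kehinde, Lanre, Morounke.
Kehinde is living and takes 1/9.
Lanre is living and takes 1/9.
Morounke is living and takes 1/9.
Uzoma predeceased; the 1/3 allotted to Uzoma's branch passes to Uzoma's issue by representation.
The 1/3 is divided into 4 equal shares of 1/12 among Ebele, Segun, Bankole, Gbenga.
Ebele predeceased; the 1/12 allotted to Ebele's branch passes to Ebele's issue by representation.
Jide is the sole taker at this level and receives the full 1/12.
Segun is living and takes 1/12.
Bankole is living and takes 1/12.
Gbenga is living and takes 1/12.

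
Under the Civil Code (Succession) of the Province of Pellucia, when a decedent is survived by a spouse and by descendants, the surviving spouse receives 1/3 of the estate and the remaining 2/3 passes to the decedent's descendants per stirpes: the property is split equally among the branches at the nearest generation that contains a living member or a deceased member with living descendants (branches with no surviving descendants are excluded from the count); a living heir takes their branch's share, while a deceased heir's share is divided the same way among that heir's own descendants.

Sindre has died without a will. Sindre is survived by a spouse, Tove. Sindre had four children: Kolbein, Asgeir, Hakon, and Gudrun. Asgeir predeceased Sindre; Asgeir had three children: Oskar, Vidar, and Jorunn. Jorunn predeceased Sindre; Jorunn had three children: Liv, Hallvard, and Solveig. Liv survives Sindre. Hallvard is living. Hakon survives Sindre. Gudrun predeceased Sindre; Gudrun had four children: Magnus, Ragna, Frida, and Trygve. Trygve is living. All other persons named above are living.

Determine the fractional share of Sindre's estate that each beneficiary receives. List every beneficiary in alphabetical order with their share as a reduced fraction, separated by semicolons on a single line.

Tove, as surviving spouse, takes 1/3.
The remaining 2/3 passes to Sindre's descendants per stirpes.
The 2/3 is divided into 4 equal shares of 1/6 among Kolbein, Asgeir, Hakon, Gudrun.
Kolbein is living and takes 1/6.
Asgeir predeceased; the 1/6 allotted to Asgeir's branch passes to Asgeir's issue by representation.
The 1/6 is divided into 3 equal shares of 1/18 among Oskar, Vidar, Jorunn.
Oskar is living and takes 1/18.
Vidar is living and takes 1/18.
Jorunn predeceased; the 1/18 allotted to Jorunn's branch passes to Jorunn's issue by representation.
The 1/18 is divided into 3 equal shares of 1/54 among Liv, Hallvard, Solveig.
Liv is living and takes 1/54.
Hallvard is living and takes 1/54.
Solveig is living and takes 1/54.
Hakon is living and takes 1/6.
Gudrun predeceased; the 1/6 allotted to Gudrun's branch passes to Gudrun's issue by representation.
The 1/6 is divided into 4 equal shares of 1/24 among Magnus, Ragna, Frida, Trygve.
Magnus is living and takes 1/24.
Ragna is living and takes 1/24.
Frida is living and takes 1/24.
Trygve is living and takes 1/24.

Frida 1/24; Hakon 1/6; Hallvard 1/54; Kolbein 1/6; Liv 1/54; Magnus 1/24; Oskar 1/18; Ragna 1/24; Solveig 1/54; Tove 1/3; Trygve 1/24; Vidar 1/18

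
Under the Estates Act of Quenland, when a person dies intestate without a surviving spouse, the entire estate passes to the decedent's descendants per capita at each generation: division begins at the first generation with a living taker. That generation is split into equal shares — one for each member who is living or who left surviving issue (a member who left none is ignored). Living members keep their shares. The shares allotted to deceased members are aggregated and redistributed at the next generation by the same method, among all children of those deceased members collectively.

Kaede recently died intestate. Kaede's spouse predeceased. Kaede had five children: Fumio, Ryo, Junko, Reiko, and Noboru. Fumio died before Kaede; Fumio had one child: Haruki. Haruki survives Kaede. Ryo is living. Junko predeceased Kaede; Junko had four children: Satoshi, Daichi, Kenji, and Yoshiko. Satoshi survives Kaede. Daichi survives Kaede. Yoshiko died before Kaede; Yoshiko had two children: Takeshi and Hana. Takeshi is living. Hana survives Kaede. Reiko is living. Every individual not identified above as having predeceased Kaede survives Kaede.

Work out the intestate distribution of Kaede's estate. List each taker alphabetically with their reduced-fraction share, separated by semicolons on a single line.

There is no surviving spouse, so the entire estate passes to Kaede's descendants per capita at each generation.
At generation 1 (Fumio, Ryo, Junko, Reiko, Noboru) there are 5 shares of (1)/5 = 1/5 each.
Living: Ryo, Reiko, and Noboru — each takes 1/5.
Deceased: Fumio and Junko. Their combined 2/5 is pooled and carried to generation 2.
At generation 2 (Haruki, Satoshi, Daichi, Kenji, Yoshiko) there are 5 shares of (2/5)/5 = 2/25 each.
Living: Haruki, Satoshi, Daichi, and Kenji — each takes 2/25.
Deceased: Yoshiko. That 2/25 share is carried to generation 3.
At generation 3 (Takeshi, Hana) there are 2 shares of (2/25)/2 = 1/25 each.
Living: Takeshi and Hana — each takes 1/25.

Daichi 2/25; Hana 1/25; Haruki 2/25; Kenji 2/25; Noboru 1/5; Reiko 1/5; Ryo 1/5; Satoshi 2/25; Takeshi 1/25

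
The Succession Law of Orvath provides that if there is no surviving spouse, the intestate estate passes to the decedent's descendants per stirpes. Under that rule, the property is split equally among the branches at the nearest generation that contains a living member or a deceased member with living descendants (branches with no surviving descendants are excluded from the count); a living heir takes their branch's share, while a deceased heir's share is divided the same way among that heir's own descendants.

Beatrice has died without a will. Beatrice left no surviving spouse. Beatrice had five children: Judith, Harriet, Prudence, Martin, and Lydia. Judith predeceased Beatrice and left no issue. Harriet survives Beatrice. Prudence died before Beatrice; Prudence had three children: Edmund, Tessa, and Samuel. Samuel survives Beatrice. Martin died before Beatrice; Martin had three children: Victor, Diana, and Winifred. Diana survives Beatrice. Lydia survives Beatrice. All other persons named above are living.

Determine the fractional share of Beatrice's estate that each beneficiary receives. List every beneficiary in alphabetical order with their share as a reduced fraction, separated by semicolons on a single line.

Diana 1/12; Edmund 1/12; Harriet 1/4; Lydia 1/4; Samuel 1/12; Tessa 1/12; Victor 1/12; Winifred 1/12

There is no surviving spouse, so the entire estate passes to Beatrice's descendants per stirpes.
Judith left no surviving issue, so that branch lapses and is disregarded.
The estate is divided into 4 equal shares of 1/4 among Harriet, Prudence, Martin, Lydia.
Harriet is living and takes 1/4.
Prudence predeceased; the 1/4 allotted to Prudence's branch passes to Prudence's issue by representation.
The 1/4 is divided into 3 equal shares of 1/12 among Edmund, Tessa, Samuel.
Edmund is living and takes 1/12.
Tessa is living and takes 1/12.
Samuel is living and takes 1/12.
Martin predeceased; the 1/4 allotted to Martin's branch passes to Martin's issue by representation.
The 1/4 is divided into 3 equal shares of 1/12 among Victor, Diana, Winifred.
Victor is living and takes 1/12.
Diana is living and takes 1/12.
Winifred is living and takes 1/12.
Lydia is living and takes 1/4.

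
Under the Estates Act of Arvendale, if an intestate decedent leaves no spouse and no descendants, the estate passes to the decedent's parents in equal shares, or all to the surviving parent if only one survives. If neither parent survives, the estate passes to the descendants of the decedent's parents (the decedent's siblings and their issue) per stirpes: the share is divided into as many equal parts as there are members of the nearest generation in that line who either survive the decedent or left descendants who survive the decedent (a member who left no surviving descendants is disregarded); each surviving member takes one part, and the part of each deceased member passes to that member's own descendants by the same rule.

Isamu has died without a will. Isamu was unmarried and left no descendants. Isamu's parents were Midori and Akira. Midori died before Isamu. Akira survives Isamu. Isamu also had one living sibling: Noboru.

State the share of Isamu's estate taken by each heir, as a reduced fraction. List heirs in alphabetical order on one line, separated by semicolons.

Only one parent, Akira, survives, so Akira takes the entire estate. The siblings take nothing because a surviving parent has priority.

Akira 1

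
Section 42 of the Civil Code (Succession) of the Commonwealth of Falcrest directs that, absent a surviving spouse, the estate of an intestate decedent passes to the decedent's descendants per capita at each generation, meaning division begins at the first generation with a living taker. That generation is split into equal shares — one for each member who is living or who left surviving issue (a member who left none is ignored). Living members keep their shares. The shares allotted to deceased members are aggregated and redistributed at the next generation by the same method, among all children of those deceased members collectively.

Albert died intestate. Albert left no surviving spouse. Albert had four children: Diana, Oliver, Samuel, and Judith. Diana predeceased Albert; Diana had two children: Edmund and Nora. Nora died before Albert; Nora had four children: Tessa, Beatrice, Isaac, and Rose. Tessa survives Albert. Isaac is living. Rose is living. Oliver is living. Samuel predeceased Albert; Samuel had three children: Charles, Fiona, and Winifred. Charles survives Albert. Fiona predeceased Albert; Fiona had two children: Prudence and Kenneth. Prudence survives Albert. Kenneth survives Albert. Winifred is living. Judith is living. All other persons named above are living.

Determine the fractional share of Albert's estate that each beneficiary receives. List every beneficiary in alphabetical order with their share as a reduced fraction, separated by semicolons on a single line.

Beatrice 1/30; Charles 1/10; Edmund 1/10; Isaac 1/30; Judith 1/4; Kenneth 1/30; Oliver 1/4; Prudence 1/30; Rose 1/30; Tessa 1/30; Winifred 1/10

There is no surviving spouse, so the entire estate passes to Albert's descendants per capita at each generation.
At generation 1 (Diana, Oliver, Samuel, Judith) there are 4 shares of (1)/4 = 1/4 each.
Living: Oliver and Judith — each takes 1/4.
Deceased: Diana and Samuel. Their combined 1/2 is pooled and carried to generation 2.
At generation 2 (Edmund, Nora, Charles, Fiona, Winifred) there are 5 shares of (1/2)/5 = 1/10 each.
Living: Edmund, Charles, and Winifred — each takes 1/10.
Deceased: Nora and Fiona. Their combined 1/5 is pooled and carried to generation 3.
At generation 3 (Tessa, Beatrice, Isaac, Rose, Prudence, Kenneth) there are 6 shares of (1/5)/6 = 1/30 each.
Living: Tessa, Beatrice, Isaac, Rose, Prudence, and Kenneth — each takes 1/30.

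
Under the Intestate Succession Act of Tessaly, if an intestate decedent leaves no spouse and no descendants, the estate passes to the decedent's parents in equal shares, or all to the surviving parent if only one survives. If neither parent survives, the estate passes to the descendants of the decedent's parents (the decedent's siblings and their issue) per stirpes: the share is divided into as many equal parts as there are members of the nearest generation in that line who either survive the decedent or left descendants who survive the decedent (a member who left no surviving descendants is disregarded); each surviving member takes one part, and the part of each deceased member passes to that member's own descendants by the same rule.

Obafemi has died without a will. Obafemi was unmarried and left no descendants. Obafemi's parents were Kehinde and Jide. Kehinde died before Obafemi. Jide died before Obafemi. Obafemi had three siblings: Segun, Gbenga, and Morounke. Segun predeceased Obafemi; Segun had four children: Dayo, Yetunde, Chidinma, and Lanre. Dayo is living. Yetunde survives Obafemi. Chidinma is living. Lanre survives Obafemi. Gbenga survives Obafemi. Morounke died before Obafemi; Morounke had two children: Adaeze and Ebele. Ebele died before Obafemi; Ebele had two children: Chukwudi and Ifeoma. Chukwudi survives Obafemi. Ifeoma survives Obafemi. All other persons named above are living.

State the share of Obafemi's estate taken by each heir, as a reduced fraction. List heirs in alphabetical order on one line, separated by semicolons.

Neither parent survives and there are no descendants, so the estate passes to Obafemi's siblings and their issue per stirpes.
The estate is divided into 3 equal shares of 1/3 among Segun, Gbenga, Morounke.
Segun predeceased; the 1/3 allotted to Segun's branch passes to Segun's issue by representation.
The 1/3 is divided into 4 equal shares of 1/12 among Dayo, Yetunde, Chidinma, Lanre.
Dayo is living and takes 1/12.
Yetunde is living and takes 1/12.
Chidinma is living and takes 1/12.
Lanre is living and takes 1/12.
Gbenga is living and takes 1/3.
Morounke predeceased; the 1/3 allotted to Morounke's branch passes to Morounke's issue by representation.
The 1/3 is divided into 2 equal shares of 1/6 among Adaeze, Ebele.
Adaeze is living and takes 1/6.
Ebele predeceased; the 1/6 allotted to Ebele's branch passes to Ebele's issue by representation.
The 1/6 is divided into 2 equal shares of 1/12 among Chukwudi, Ifeoma.
Chukwudi is living and takes 1/12.
Ifeoma is living and takes 1/12.

Adaeze 1/6; Chidinma 1/12; Chukwudi 1/12; Dayo 1/12; Gbenga 1/3; Ifeoma 1/12; Lanre 1/12; Yetunde 1/12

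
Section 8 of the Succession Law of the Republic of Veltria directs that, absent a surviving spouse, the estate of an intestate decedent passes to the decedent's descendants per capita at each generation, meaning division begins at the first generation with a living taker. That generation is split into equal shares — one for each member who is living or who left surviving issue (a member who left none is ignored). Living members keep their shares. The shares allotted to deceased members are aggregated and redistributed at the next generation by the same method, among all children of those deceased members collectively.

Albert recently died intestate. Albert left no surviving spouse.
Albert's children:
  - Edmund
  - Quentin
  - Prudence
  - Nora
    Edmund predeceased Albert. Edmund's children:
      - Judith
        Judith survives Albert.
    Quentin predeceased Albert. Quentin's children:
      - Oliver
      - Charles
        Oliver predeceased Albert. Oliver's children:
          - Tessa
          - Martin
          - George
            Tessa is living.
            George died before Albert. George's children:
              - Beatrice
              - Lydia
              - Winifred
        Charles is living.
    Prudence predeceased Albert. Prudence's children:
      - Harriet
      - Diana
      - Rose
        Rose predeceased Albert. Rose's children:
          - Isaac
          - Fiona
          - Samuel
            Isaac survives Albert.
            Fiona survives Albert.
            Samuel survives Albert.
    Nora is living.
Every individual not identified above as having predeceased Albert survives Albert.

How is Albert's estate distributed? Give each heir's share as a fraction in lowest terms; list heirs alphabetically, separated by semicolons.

There is no surviving spouse, so the entire estate passes to Albert's descendants per capita at each generation.
At generation 1 (Edmund, Quentin, Prudence, Nora) there are 4 shares of (1)/4 = 1/4 each.
Living: Nora — each takes 1/4.
Deceased: Edmund, Quentin, and Prudence. Their combined 3/4 is pooled and carried to generation 2.
At generation 2 (Judith, Oliver, Charles, Harriet, Diana, Rose) there are 6 shares of (3/4)/6 = 1/8 each.
Living: Judith, Charles, Harriet, and Diana — each takes 1/8.
Deceased: Oliver and Rose. Their combined 1/4 is pooled and carried to generation 3.
At generation 3 (Tessa, Martin, George, Isaac, Fiona, Samuel) there are 6 shares of (1/4)/6 = 1/24 each.
Living: Tessa, Martin, Isaac, Fiona, and Samuel — each takes 1/24.
Deceased: George. That 1/24 share is carried to generation 4.
At generation 4 (Beatrice, Lydia, Winifred) there are 3 shares of (1/24)/3 = 1/72 each.
Living: Beatrice, Lydia, and Winifred — each takes 1/72.

Beatrice 1/72; Charles 1/8; Diana 1/8; Fiona 1/24; Harriet 1/8; Isaac 1/24; Judith 1/8; Lydia 1/72; Martin 1/24; Nora 1/4; Samuel 1/24; Tessa 1/24; Winifred 1/72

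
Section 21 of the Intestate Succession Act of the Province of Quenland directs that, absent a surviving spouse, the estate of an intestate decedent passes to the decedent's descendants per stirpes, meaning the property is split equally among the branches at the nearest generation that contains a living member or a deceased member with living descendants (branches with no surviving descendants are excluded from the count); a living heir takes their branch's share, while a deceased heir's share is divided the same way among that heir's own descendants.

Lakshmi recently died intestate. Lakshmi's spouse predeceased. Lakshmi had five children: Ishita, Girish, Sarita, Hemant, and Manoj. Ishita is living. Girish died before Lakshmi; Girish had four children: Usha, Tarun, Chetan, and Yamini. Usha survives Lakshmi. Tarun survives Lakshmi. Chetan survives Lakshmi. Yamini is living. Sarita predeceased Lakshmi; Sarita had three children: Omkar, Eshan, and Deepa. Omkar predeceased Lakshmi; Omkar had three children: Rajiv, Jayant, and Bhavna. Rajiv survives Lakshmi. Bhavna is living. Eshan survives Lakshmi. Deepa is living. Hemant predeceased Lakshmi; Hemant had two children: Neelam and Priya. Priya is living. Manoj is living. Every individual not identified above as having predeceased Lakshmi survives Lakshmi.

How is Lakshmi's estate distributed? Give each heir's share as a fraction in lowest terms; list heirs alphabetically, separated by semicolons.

There is no surviving spouse, so the entire estate passes to Lakshmi's descendants per stirpes.
The estate is divided into 5 equal shares of 1/5 among Ishita, Girish, Sarita, Hemant, Manoj.
Ishita is living and takes 1/5.
Girish predeceased; the 1/5 allotted to Girish's branch passes to Girish's issue by representation.
The 1/5 is divided into 4 equal shares of 1/20 among Usha, Tarun, Chetan, Yamini.
Usha is living and takes 1/20.
Tarun is living and takes 1/20.
Chetan is living and takes 1/20.
Yamini is living and takes 1/20.
Sarita predeceased; the 1/5 allotted to Sarita's branch passes to Sarita's issue by representation.
The 1/5 is divided into 3 equal shares of 1/15 among Omkar, Eshan, Deepa.
Omkar predeceased; the 1/15 allotted to Omkar's branch passes to Omkar's issue by representation.
The 1/15 is divided into 3 equal shares of 1/45 among Rajiv, Jayant, Bhavna.
Rajiv is living and takes 1/45.
Jayant is living and takes 1/45.
Bhavna is living and takes 1/45.
Eshan is living and takes 1/15.
Deepa is living and takes 1/15.
Hemant predeceased; the 1/5 allotted to Hemant's branch passes to Hemant's issue by representation.
The 1/5 is divided into 2 equal shares of 1/10 among Neelam, Priya.
Neelam is living and takes 1/10.
Priya is living and takes 1/10.
Manoj is living and takes 1/5.

Bhavna 1/45; Chetan 1/20; Deepa 1/15; Eshan 1/15; Ishita 1/5; Jayant 1/45; Manoj 1/5; Neelam 1/10; Priya 1/10; Rajiv 1/45; Tarun 1/20; Usha 1/20; Yamini 1/20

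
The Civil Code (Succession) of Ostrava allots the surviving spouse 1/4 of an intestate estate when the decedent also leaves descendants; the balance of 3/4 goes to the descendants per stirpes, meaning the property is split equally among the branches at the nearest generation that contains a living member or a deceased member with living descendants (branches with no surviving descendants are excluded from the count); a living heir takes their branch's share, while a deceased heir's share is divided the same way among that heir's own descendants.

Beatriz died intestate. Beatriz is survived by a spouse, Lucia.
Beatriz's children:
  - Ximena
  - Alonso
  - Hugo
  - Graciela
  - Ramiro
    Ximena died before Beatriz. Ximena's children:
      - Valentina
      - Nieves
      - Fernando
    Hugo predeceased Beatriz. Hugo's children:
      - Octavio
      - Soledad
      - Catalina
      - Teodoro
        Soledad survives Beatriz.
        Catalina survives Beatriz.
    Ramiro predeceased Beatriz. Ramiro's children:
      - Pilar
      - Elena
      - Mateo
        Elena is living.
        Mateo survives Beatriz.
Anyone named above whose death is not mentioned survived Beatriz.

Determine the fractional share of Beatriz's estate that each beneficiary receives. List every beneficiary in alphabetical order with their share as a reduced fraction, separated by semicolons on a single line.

Lucia, as surviving spouse, takes 1/4.
The remaining 3/4 passes to Beatriz's descendants per stirpes.
The 3/4 is divided into 5 equal shares of 3/20 among Ximena, Alonso, Hugo, Graciela, Ramiro.
Ximena predeceased; the 3/20 allotted to Ximena's branch passes to Ximena's issue by representation.
The 3/20 is divided into 3 equal shares of 1/20 among Valentina, Nieves, Fernando.
Valentina is living and takes 1/20.
Nieves is living and takes 1/20.
Fernando is living and takes 1/20.
Alonso is living and takes 3/20.
Hugo predeceased; the 3/20 allotted to Hugo's branch passes to Hugo's issue by representation.
The 3/20 is divided into 4 equal shares of 3/80 among Octavio, Soledad, Catalina, Teodoro.
Octavio is living and takes 3/80.
Soledad is living and takes 3/80.
Catalina is living and takes 3/80.
Teodoro is living and takes 3/80.
Graciela is living and takes 3/20.
Ramiro predeceased; the 3/20 allotted to Ramiro's branch passes to Ramiro's issue by representation.
The 3/20 is divided into 3 equal shares of 1/20 among Pilar, Elena, Mateo.
Pilar is living and takes 1/20.
Elena is living and takes 1/20.
Mateo is living and takes 1/20.

Alonso 3/20; Catalina 3/80; Elena 1/20; Fernando 1/20; Graciela 3/20; Lucia 1/4; Mateo 1/20; Nieves 1/20; Octavio 3/80; Pilar 1/20; Soledad 3/80; Teodoro 3/80; Valentina 1/20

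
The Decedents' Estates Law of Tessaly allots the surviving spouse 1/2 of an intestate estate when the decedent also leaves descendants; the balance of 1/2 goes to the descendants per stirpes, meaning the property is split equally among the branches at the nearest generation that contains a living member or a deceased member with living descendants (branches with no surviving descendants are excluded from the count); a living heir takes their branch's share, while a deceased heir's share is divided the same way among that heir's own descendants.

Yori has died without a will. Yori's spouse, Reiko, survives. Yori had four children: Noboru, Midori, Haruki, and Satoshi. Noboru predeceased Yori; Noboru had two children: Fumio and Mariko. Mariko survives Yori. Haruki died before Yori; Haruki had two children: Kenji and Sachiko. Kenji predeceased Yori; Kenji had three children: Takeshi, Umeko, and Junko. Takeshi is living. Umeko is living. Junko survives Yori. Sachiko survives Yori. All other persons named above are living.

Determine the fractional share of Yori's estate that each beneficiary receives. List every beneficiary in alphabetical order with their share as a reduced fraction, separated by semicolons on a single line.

Reiko, as surviving spouse, takes 1/2.
The remaining 1/2 passes to Yori's descendants per stirpes.
The 1/2 is divided into 4 equal shares of 1/8 among Noboru, Midori, Haruki, Satoshi.
Noboru predeceased; the 1/8 allotted to Noboru's branch passes to Noboru's issue by representation.
The 1/8 is divided into 2 equal shares of 1/16 among Fumio, Mariko.
Fumio is living and takes 1/16.
Mariko is living and takes 1/16.
Midori is living and takes 1/8.
Haruki predeceased; the 1/8 allotted to Haruki's branch passes to Haruki's issue by representation.
The 1/8 is divided into 2 equal shares of 1/16 among Kenji, Sachiko.
Kenji predeceased; the 1/16 allotted to Kenji's branch passes to Kenji's issue by representation.
The 1/16 is divided into 3 equal shares of 1/48 among Takeshi, Umeko, Junko.
Takeshi is living and takes 1/48.
Umeko is living and takes 1/48.
Junko is living and takes 1/48.
Sachiko is living and takes 1/16.
Satoshi is living and takes 1/8.

Fumio 1/16; Junko 1/48; Mariko 1/16; Midori 1/8; Reiko 1/2; Sachiko 1/16; Satoshi 1/8; Takeshi 1/48; Umeko 1/48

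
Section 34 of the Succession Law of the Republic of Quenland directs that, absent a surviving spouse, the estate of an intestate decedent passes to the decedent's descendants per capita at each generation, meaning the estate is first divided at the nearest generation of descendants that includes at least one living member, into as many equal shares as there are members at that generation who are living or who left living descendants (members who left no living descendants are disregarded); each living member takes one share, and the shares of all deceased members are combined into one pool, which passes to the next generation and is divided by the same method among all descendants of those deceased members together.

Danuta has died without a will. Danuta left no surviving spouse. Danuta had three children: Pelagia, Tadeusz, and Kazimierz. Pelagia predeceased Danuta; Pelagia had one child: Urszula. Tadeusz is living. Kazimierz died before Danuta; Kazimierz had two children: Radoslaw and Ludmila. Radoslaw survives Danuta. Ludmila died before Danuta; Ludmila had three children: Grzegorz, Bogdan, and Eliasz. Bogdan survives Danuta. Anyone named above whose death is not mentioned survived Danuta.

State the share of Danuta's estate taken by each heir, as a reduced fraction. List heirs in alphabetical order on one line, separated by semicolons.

Bogdan 2/27; Eliasz 2/27; Grzegorz 2/27; Radoslaw 2/9; Tadeusz 1/3; Urszula 2/9

There is no surviving spouse, so the entire estate passes to Danuta's descendants per capita at each generation.
At generation 1 (Pelagia, Tadeusz, Kazimierz) there are 3 shares of (1)/3 = 1/3 each.
Living: Tadeusz — each takes 1/3.
Deceased: Pelagia and Kazimierz. Their combined 2/3 is pooled and carried to generation 2.
At generation 2 (Urszula, Radoslaw, Ludmila) there are 3 shares of (2/3)/3 = 2/9 each.
Living: Urszula and Radoslaw — each takes 2/9.
Deceased: Ludmila. That 2/9 share is carried to generation 3.
At generation 3 (Grzegorz, Bogdan, Eliasz) there are 3 shares of (2/9)/3 = 2/27 each.
Living: Grzegorz, Bogdan, and Eliasz — each takes 2/27.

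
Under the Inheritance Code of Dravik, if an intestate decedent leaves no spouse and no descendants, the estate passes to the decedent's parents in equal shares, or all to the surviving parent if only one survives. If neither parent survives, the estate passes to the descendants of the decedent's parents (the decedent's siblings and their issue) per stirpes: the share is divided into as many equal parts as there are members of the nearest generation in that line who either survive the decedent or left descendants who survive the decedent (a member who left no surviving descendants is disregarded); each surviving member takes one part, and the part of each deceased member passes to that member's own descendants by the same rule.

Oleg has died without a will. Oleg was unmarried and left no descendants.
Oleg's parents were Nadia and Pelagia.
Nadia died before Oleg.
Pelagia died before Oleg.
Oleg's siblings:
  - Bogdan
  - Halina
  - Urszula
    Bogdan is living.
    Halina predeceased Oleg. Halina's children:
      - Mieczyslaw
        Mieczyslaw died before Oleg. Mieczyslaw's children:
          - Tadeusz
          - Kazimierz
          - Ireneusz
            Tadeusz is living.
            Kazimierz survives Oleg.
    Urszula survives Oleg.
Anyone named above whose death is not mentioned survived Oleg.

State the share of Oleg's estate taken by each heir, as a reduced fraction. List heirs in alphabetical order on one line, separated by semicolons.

Neither parent survives and there are no descendants, so the estate passes to Oleg's siblings and their issue per stirpes.
The estate is divided into 3 equal shares of 1/3 among Bogdan, Halina, Urszula.
Bogdan is living and takes 1/3.
Halina predeceased; the 1/3 allotted to Halina's branch passes to Halina's issue by representation.
Mieczyslaw's line is the sole branch at this level, so the full 1/3 passes to Mieczyslaw's issue by representation.
The 1/3 is divided into 3 equal shares of 1/9 among Tadeusz, Kazimierz, Ireneusz.
Tadeusz is living and takes 1/9.
Kazimierz is living and takes 1/9.
Ireneusz is living and takes 1/9.
Urszula is living and takes 1/3.

Bogdan 1/3; Ireneusz 1/9; Kazimierz 1/9; Tadeusz 1/9; Urszula 1/3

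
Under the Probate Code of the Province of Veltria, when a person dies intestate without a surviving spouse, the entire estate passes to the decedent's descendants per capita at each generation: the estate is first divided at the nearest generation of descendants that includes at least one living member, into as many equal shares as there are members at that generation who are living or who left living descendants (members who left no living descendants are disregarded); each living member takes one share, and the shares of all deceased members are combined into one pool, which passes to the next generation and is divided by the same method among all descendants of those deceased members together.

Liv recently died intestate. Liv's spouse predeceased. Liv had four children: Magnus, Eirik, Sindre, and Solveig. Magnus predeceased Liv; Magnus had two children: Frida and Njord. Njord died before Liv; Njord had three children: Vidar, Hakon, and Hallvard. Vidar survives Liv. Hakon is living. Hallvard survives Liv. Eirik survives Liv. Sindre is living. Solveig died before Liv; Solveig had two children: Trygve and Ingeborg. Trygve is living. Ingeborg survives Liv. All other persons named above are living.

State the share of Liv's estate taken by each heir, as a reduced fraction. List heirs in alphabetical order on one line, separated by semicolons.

Eirik 1/4; Frida 1/8; Hakon 1/24; Hallvard 1/24; Ingeborg 1/8; Sindre 1/4; Trygve 1/8; Vidar 1/24

There is no surviving spouse, so the entire estate passes to Liv's descendants per capita at each generation.
At generation 1 (Magnus, Eirik, Sindre, Solveig) there are 4 shares of (1)/4 = 1/4 each.
Living: Eirik and Sindre — each takes 1/4.
Deceased: Magnus and Solveig. Their combined 1/2 is pooled and carried to generation 2.
At generation 2 (Frida, Njord, Trygve, Ingeborg) there are 4 shares of (1/2)/4 = 1/8 each.
Living: Frida, Trygve, and Ingeborg — each takes 1/8.
Deceased: Njord. That 1/8 share is carried to generation 3.
At generation 3 (Vidar, Hakon, Hallvard) there are 3 shares of (1/8)/3 = 1/24 each.
Living: Vidar, Hakon, and Hallvard — each takes 1/24.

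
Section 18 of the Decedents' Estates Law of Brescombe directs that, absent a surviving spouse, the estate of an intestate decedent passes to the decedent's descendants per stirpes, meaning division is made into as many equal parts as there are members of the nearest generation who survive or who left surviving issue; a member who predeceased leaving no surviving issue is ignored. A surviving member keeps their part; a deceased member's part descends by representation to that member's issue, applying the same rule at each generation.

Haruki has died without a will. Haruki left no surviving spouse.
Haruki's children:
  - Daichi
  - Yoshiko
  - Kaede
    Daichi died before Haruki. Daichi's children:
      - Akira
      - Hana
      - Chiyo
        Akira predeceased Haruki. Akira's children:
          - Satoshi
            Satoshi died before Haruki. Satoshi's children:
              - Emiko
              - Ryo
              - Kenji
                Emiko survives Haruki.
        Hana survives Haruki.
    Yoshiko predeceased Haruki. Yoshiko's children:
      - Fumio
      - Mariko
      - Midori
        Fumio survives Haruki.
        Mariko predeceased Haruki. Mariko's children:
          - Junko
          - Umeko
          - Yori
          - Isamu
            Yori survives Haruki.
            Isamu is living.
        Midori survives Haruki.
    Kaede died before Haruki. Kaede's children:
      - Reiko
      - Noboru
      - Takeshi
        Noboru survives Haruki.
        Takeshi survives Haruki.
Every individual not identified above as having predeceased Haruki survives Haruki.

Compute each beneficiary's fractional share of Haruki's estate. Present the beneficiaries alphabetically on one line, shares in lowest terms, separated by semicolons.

There is no surviving spouse, so the entire estate passes to Haruki's descendants per stirpes.
The estate is divided into 3 equal shares of 1/3 among Daichi, Yoshiko, Kaede.
Daichi predeceased; the 1/3 allotted to Daichi's branch passes to Daichi's issue by representation.
The 1/3 is divided into 3 equal shares of 1/9 among Akira, Hana, Chiyo.
Akira predeceased; the 1/9 allotted to Akira's branch passes to Akira's issue by representation.
Satoshi's line is the sole branch at this level, so the full 1/9 passes to Satoshi's issue by representation.
The 1/9 is divided into 3 equal shares of 1/27 among Emiko, Ryo, Kenji.
Emiko is living and takes 1/27.
Ryo is living and takes 1/27.
Kenji is living and takes 1/27.
Hana is living and takes 1/9.
Chiyo is living and takes 1/9.
Yoshiko predeceased; the 1/3 allotted to Yoshiko's branch passes to Yoshiko's issue by representation.
The 1/3 is divided into 3 equal shares of 1/9 among Fumio, Mariko, Midori.
Fumio is living and takes 1/9.
Mariko predeceased; the 1/9 allotted to Mariko's branch passes to Mariko's issue by representation.
The 1/9 is divided into 4 equal shares of 1/36 among Junko, Umeko, Yori, Isamu.
Junko is living and takes 1/36.
Umeko is living and takes 1/36.
Yori is living and takes 1/36.
Isamu is living and takes 1/36.
Midori is living and takes 1/9.
Kaede predeceased; the 1/3 allotted to Kaede's branch passes to Kaede's issue by representation.
The 1/3 is divided into 3 equal shares of 1/9 among Reiko, Noboru, Takeshi.
Reiko is living and takes 1/9.
Noboru is living and takes 1/9.
Takeshi is living and takes 1/9.

Chiyo 1/9; Emiko 1/27; Fumio 1/9; Hana 1/9; Isamu 1/36; Junko 1/36; Kenji 1/27; Midori 1/9; Noboru 1/9; Reiko 1/9; Ryo 1/27; Takeshi 1/9; Umeko 1/36; Yori 1/36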